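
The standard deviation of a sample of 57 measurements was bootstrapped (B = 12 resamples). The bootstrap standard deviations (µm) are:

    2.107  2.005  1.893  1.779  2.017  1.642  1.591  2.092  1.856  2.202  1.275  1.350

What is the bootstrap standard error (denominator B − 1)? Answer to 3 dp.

Bootstrap SE is the standard deviation of the 12 replicate standard deviations.
Mean of replicates: (2.107 + 2.005 + 1.893 + 1.779 + 2.017 + 1.642 + 1.591 + 2.092 + 1.856 + 2.202 + 1.275 + 1.350) / 12 = 21.8090 / 12 = 1.8174
Sum of squared deviations: (+0.2896)² + (+0.1876)² + (+0.0756)² + (−0.0384)² + (+0.1996)² + (−0.1754)² + (−0.2264)² + (+0.2746)² + (+0.0386)² + (+0.3846)² + (−0.5424)² + (−0.4674)² = 0.9856
Variance = 0.9856 / 11 = 0.0896
SE* = √0.0896

SE* = 0.299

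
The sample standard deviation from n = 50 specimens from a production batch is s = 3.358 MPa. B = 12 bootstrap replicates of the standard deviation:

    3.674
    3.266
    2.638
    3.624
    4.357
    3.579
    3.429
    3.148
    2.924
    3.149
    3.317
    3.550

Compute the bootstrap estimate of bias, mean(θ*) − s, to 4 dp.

mean(θ*) = (3.674 + 3.266 + 2.638 + 3.624 + 4.357 + 3.579 + 3.429 + 3.148 + 2.924 + 3.149 + 3.317 + 3.550) / 12 = 3.38792
bias = 3.38792 − 3.358

bias = +0.0299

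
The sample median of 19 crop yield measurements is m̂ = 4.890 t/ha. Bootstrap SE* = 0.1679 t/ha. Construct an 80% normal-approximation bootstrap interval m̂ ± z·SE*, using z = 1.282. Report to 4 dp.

Margin = 1.282 × 0.1679 = 0.21525
Interval: 4.890 ± 0.21525

(4.6748, 5.1052)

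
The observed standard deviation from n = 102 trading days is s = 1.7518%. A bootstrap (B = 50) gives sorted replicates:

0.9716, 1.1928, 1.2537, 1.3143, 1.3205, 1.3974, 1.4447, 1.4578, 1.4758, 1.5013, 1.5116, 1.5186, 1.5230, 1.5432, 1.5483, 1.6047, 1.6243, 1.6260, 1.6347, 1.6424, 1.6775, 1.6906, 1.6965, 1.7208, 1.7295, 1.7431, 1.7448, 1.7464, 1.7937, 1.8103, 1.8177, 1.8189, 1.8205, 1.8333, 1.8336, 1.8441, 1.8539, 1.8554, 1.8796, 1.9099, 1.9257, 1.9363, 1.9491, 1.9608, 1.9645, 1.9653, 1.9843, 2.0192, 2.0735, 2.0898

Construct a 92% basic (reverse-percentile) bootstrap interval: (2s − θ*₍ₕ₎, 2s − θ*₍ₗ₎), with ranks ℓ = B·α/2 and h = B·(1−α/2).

(1.4844, 2.3108)

Percentile endpoints at ranks 2 and 48: θ*₍2₎ = 1.1928, θ*₍48₎ = 2.0192.
Basic interval reflects these around s:
  lower = 2 × 1.7518 − 2.0192 = 1.4844
  upper = 2 × 1.7518 − 1.1928 = 2.3108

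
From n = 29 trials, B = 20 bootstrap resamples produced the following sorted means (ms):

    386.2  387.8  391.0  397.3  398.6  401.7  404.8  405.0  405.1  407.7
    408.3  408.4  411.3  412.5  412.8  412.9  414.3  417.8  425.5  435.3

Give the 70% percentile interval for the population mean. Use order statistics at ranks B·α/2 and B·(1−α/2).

α = 0.30; lower rank = 20 × 0.150 = 3; upper rank = 20 × 0.850 = 17.
The 3rd smallest replicate is 391.0; the 17th is 414.3.

(391.0, 414.3)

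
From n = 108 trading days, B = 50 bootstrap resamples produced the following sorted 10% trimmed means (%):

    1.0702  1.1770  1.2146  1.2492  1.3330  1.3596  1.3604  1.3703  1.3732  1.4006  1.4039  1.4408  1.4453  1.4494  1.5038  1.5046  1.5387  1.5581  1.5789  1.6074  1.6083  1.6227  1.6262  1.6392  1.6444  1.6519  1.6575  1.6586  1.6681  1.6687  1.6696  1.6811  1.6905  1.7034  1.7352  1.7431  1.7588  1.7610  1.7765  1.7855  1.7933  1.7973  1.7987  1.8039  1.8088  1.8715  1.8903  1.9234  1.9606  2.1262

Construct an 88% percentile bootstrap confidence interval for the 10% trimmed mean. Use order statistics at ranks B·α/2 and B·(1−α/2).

α = 0.12; lower rank = 50 × 0.060 = 3; upper rank = 50 × 0.940 = 47.
The 3rd smallest replicate is 1.2146; the 47th is 1.8903.

(1.2146, 1.8903)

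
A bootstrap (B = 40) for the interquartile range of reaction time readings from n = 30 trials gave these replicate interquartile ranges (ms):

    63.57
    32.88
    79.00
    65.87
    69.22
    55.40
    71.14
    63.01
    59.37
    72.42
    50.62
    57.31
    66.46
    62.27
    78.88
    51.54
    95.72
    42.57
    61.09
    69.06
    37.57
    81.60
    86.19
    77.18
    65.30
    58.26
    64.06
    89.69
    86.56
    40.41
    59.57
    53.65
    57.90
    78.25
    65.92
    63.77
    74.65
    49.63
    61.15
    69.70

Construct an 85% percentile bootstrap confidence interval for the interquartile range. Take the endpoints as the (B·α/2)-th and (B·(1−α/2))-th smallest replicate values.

(40.41, 86.19)

Sorted replicates: 32.88, 37.57, 40.41, 42.57, 49.63, 50.62, 51.54, 53.65, 55.40, 57.31, 57.90, 58.26, 59.37, 59.57, 61.09, 61.15, 62.27, 63.01, 63.57, 63.77, 64.06, 65.30, 65.87, 65.92, 66.46, 69.06, 69.22, 69.70, 71.14, 72.42, 74.65, 77.18, 78.25, 78.88, 79.00, 81.60, 86.19, 86.56, 89.69, 95.72
α = 0.15; lower rank = 40 × 0.075 = 3; upper rank = 40 × 0.925 = 37.
The 3rd smallest replicate is 40.41; the 37th is 86.19.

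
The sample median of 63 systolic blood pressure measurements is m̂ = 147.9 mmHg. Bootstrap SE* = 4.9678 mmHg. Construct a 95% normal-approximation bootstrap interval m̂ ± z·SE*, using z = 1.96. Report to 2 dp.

(138.16, 157.64)

Margin = 1.96 × 4.9678 = 9.737
Interval: 147.9 ± 9.737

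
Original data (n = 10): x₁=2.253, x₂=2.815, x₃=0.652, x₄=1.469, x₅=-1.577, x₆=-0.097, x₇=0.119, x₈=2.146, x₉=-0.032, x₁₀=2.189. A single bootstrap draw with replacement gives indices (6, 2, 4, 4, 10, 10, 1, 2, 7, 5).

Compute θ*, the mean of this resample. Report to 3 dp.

Resample values: -0.097, 2.815, 1.469, 1.469, 2.189, 2.189, 2.253, 2.815, 0.119, -1.577.
Mean = ((-0.097) + 2.815 + 1.469 + 1.469 + 2.189 + 2.189 + 2.253 + 2.815 + 0.119 + (-1.577)) / 10 = 13.6440 / 10 = 1.364

θ* = 1.364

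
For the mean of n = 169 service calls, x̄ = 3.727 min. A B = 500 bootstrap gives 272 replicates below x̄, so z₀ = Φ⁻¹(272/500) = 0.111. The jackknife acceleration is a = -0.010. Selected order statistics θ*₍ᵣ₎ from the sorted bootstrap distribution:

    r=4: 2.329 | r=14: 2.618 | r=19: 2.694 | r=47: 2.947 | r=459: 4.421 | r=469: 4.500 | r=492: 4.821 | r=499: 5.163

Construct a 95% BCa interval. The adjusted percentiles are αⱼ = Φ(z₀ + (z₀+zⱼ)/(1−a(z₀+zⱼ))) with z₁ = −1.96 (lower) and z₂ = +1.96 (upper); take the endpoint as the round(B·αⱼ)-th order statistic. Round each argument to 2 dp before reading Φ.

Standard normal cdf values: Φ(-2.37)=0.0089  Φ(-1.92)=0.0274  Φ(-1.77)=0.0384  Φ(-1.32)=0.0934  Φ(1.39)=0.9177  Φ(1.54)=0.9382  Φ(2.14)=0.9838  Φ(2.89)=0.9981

(2.694, 4.821)

Lower: z₀ + z₁ = 0.111 + (-1.960) = -1.849; 1 − a(z₀+z₁) = 1 − (-0.010)(-1.849) = 0.9815; argument = 0.111 + (-1.849)/0.9815 = -1.7728 → -1.77.
α₁ = Φ(-1.77) = 0.0384; rank = round(500 × 0.0384) = 19; θ*₍19₎ = 2.694.
Upper: z₀ + z₂ = 2.071; 1 − a(z₀+z₂) = 1.0207; argument = 2.1400 → 2.14; α₂ = 0.9838; rank = 492; θ*₍492₎ = 4.821.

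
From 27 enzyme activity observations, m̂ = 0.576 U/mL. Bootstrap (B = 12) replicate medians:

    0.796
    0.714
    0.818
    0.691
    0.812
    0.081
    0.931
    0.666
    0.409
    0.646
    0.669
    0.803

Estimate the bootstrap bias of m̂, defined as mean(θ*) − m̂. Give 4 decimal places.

bias = +0.0937

mean(θ*) = (0.796 + 0.714 + 0.818 + 0.691 + 0.812 + 0.081 + 0.931 + 0.666 + 0.409 + 0.646 + 0.669 + 0.803) / 12 = 0.66967
bias = 0.66967 − 0.576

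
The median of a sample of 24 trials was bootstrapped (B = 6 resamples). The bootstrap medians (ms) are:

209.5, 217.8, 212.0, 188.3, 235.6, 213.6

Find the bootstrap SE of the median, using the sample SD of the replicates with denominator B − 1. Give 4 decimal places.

Bootstrap SE is the standard deviation of the 6 replicate medians.
Mean of replicates: (209.5 + 217.8 + 212.0 + 188.3 + 235.6 + 213.6) / 6 = 1276.80000 / 6 = 212.80000
Sum of squared deviations: (−3.30000)² + (+5.00000)² + (−0.80000)² + (−24.50000)² + (+22.80000)² + (+0.80000)² = 1157.26000
Variance = 1157.26000 / 5 = 231.45200
SE* = √231.45200

SE* = 15.2135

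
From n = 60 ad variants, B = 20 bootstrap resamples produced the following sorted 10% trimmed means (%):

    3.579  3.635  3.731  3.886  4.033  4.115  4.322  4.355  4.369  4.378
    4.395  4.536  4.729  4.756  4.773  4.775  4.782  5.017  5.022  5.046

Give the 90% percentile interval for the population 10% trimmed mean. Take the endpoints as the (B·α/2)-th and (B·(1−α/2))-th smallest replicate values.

α = 0.10; lower rank = 20 × 0.050 = 1; upper rank = 20 × 0.950 = 19.
The 1st smallest replicate is 3.579; the 19th is 5.022.

(3.579, 5.022)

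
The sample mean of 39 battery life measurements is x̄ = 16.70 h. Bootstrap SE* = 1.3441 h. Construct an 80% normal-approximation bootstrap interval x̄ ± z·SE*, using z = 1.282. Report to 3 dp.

Margin = 1.282 × 1.3441 = 1.7231
Interval: 16.70 ± 1.7231

(14.977, 18.423)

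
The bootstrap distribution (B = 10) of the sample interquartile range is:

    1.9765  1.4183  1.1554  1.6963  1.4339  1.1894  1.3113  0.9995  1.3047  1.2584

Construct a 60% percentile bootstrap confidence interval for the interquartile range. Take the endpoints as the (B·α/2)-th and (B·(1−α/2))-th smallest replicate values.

Sorted replicates: 0.9995, 1.1554, 1.1894, 1.2584, 1.3047, 1.3113, 1.4183, 1.4339, 1.6963, 1.9765
α = 0.40; lower rank = 10 × 0.200 = 2; upper rank = 10 × 0.800 = 8.
The 2nd smallest replicate is 1.1554; the 8th is 1.4339.

(1.1554, 1.4339)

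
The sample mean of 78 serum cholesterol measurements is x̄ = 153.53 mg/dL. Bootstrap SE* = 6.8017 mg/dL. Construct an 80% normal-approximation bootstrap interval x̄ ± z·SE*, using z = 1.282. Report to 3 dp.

Margin = 1.282 × 6.8017 = 8.7198
Interval: 153.53 ± 8.7198

(144.810, 162.250)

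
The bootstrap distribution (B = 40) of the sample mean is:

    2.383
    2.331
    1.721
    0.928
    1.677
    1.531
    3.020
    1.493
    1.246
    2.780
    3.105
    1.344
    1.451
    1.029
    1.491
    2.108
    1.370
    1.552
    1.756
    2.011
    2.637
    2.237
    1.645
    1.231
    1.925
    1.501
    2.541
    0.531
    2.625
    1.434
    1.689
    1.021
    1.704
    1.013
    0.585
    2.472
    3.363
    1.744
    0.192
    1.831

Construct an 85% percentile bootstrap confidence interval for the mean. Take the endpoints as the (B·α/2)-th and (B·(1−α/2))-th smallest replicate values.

(0.585, 2.780)

Sorted replicates: 0.192, 0.531, 0.585, 0.928, 1.013, 1.021, 1.029, 1.231, 1.246, 1.344, 1.370, 1.434, 1.451, 1.491, 1.493, 1.501, 1.531, 1.552, 1.645, 1.677, 1.689, 1.704, 1.721, 1.744, 1.756, 1.831, 1.925, 2.011, 2.108, 2.237, 2.331, 2.383, 2.472, 2.541, 2.625, 2.637, 2.780, 3.020, 3.105, 3.363
α = 0.15; lower rank = 40 × 0.075 = 3; upper rank = 40 × 0.925 = 37.
The 3rd smallest replicate is 0.585; the 37th is 2.780.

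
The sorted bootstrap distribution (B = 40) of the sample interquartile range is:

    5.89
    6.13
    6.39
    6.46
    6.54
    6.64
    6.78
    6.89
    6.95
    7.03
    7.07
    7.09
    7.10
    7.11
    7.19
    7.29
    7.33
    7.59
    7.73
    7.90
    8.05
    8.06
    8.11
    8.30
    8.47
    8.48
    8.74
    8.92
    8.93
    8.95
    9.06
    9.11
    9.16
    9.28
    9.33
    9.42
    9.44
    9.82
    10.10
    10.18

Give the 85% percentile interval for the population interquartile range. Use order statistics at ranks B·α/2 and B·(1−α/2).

(6.39, 9.44)

α = 0.15; lower rank = 40 × 0.075 = 3; upper rank = 40 × 0.925 = 37.
The 3rd smallest replicate is 6.39; the 37th is 9.44.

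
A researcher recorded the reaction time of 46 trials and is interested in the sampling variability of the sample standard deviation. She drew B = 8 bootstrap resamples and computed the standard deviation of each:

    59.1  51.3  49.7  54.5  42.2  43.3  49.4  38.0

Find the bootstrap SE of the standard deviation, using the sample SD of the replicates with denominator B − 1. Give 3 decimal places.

Bootstrap SE is the standard deviation of the 8 replicate standard deviations.
Mean of replicates: (59.1 + 51.3 + 49.7 + 54.5 + 42.2 + 43.3 + 49.4 + 38.0) / 8 = 387.5000 / 8 = 48.4375
Sum of squared deviations: (+10.6625)² + (+2.8625)² + (+1.2625)² + (+6.0625)² + (−6.2375)² + (−5.1375)² + (+0.9625)² + (−10.4375)² = 335.3988
Variance = 335.3988 / 7 = 47.9141
SE* = √47.9141

SE* = 6.922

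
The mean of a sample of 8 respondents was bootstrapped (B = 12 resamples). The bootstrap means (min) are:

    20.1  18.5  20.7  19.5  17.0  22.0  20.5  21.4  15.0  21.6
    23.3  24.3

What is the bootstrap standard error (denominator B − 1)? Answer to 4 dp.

SE* = 2.5916

Bootstrap SE is the standard deviation of the 12 replicate means.
Mean of replicates: (20.1 + 18.5 + 20.7 + 19.5 + 17.0 + 22.0 + 20.5 + 21.4 + 15.0 + 21.6 + 23.3 + 24.3) / 12 = 243.90000 / 12 = 20.32500
Sum of squared deviations: (−0.22500)² + (−1.82500)² + (+0.37500)² + (−0.82500)² + (−3.32500)² + (+1.67500)² + (+0.17500)² + (+1.07500)² + (−5.32500)² + (+1.27500)² + (+2.97500)² + (+3.97500)² = 73.88250
Variance = 73.88250 / 11 = 6.71659
SE* = √6.71659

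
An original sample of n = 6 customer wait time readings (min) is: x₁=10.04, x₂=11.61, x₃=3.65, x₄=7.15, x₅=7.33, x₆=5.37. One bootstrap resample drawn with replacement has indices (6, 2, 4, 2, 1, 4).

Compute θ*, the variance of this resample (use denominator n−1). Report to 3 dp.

Resample values: 5.37, 11.61, 7.15, 11.61, 10.04, 7.15.
Mean = 8.8217; sum of squared deviations = 34.5369
s² = 34.5369 / 5 = 6.9074

θ* = 6.907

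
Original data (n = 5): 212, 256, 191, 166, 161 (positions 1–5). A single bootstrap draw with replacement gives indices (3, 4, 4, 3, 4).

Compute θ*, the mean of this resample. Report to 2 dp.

θ* = 176.00

Resample values: 191, 166, 166, 191, 166.
Mean = (191 + 166 + 166 + 191 + 166) / 5 = 880.0 / 5 = 176.00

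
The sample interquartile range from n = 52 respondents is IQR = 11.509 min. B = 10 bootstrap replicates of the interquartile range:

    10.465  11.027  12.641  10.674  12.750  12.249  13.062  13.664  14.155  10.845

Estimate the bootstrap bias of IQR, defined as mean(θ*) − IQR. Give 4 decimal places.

mean(θ*) = (10.465 + 11.027 + 12.641 + 10.674 + 12.750 + 12.249 + 13.062 + 13.664 + 14.155 + 10.845) / 10 = 12.15320
bias = 12.15320 − 11.509

bias = +0.6442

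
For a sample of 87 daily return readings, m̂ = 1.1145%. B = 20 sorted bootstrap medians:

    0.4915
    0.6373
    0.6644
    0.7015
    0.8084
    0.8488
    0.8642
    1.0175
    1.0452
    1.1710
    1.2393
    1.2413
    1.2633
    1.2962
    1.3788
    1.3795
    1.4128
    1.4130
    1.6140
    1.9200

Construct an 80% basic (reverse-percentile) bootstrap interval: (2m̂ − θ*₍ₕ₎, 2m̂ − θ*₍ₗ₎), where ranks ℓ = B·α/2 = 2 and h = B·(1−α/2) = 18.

(0.8160, 1.5917)

Percentile endpoints at ranks 2 and 18: θ*₍2₎ = 0.6373, θ*₍18₎ = 1.4130.
Basic interval reflects these around m̂:
  lower = 2 × 1.1145 − 1.4130 = 0.8160
  upper = 2 × 1.1145 − 0.6373 = 1.5917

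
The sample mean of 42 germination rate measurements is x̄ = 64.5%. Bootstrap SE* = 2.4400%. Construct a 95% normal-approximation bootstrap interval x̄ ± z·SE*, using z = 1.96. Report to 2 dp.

Margin = 1.96 × 2.4400 = 4.782
Interval: 64.5 ± 4.782

(59.72, 69.28)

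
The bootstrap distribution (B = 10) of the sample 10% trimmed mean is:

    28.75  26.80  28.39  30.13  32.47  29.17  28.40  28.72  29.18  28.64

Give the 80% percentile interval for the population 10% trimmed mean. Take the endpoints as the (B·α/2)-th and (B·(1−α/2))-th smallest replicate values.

Sorted replicates: 26.80, 28.39, 28.40, 28.64, 28.72, 28.75, 29.17, 29.18, 30.13, 32.47
α = 0.20; lower rank = 10 × 0.100 = 1; upper rank = 10 × 0.900 = 9.
The 1st smallest replicate is 26.80; the 9th is 30.13.

(26.80, 30.13)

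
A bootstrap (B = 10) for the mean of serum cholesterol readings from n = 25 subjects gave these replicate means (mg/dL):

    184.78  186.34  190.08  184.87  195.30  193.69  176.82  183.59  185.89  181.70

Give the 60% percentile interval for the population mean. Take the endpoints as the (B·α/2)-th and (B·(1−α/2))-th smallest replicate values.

(181.70, 190.08)

Sorted replicates: 176.82, 181.70, 183.59, 184.78, 184.87, 185.89, 186.34, 190.08, 193.69, 195.30
α = 0.40; lower rank = 10 × 0.200 = 2; upper rank = 10 × 0.800 = 8.
The 2nd smallest replicate is 181.70; the 8th is 190.08.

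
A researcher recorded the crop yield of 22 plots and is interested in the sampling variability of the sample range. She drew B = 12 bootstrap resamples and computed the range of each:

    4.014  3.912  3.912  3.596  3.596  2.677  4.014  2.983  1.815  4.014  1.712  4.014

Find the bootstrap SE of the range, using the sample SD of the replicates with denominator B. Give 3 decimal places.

Bootstrap SE is the standard deviation of the 12 replicate ranges.
Mean of replicates: (4.014 + 3.912 + 3.912 + 3.596 + 3.596 + 2.677 + 4.014 + 2.983 + 1.815 + 4.014 + 1.712 + 4.014) / 12 = 40.2590 / 12 = 3.3549
Sum of squared deviations: (+0.6591)² + (+0.5571)² + (+0.5571)² + (+0.2411)² + (+0.2411)² + (−0.6779)² + (+0.6591)² + (−0.3719)² + (−1.5399)² + (+0.6591)² + (−1.6429)² + (+0.6591)² = 8.1429
Variance = 8.1429 / 12 = 0.6786
SE* = √0.6786

SE* = 0.824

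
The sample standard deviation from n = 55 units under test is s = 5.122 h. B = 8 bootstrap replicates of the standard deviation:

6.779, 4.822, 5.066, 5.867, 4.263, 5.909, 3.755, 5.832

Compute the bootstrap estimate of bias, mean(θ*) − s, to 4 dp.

bias = +0.1646

mean(θ*) = (6.779 + 4.822 + 5.066 + 5.867 + 4.263 + 5.909 + 3.755 + 5.832) / 8 = 5.28662
bias = 5.28662 − 5.122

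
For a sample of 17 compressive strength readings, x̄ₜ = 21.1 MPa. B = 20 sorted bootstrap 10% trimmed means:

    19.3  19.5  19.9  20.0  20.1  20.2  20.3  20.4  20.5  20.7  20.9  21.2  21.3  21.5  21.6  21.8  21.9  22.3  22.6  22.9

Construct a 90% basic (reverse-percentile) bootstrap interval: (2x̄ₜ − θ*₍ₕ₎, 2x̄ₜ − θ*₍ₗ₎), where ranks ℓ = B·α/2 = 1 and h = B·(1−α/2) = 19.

(19.6, 22.9)

Percentile endpoints at ranks 1 and 19: θ*₍1₎ = 19.3, θ*₍19₎ = 22.6.
Basic interval reflects these around x̄ₜ:
  lower = 2 × 21.1 − 22.6 = 19.6
  upper = 2 × 21.1 − 19.3 = 22.9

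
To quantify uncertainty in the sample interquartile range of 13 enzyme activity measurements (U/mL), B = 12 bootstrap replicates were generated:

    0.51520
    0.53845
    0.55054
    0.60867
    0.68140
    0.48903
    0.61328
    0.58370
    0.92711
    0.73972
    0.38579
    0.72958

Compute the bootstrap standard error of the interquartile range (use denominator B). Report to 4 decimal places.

SE* = 0.1354

Bootstrap SE is the standard deviation of the 12 replicate interquartile ranges.
Mean of replicates: (0.51520 + 0.53845 + 0.55054 + 0.60867 + 0.68140 + 0.48903 + 0.61328 + 0.58370 + 0.92711 + 0.73972 + 0.38579 + 0.72958) / 12 = 7.362470 / 12 = 0.613539
Sum of squared deviations: (−0.098339)² + (−0.075089)² + (−0.062999)² + (−0.004869)² + (+0.067861)² + (−0.124509)² + (−0.000259)² + (−0.029839)² + (+0.313571)² + (+0.126181)² + (−0.227749)² + (+0.116041)² = 0.219883
Variance = 0.219883 / 12 = 0.018324
SE* = √0.018324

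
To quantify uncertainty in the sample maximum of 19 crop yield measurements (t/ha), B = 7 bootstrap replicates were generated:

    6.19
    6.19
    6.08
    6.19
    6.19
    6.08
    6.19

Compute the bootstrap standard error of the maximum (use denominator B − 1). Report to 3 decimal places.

SE* = 0.054

Bootstrap SE is the standard deviation of the 7 replicate maximums.
Mean of replicates: (6.19 + 6.19 + 6.08 + 6.19 + 6.19 + 6.08 + 6.19) / 7 = 43.1100 / 7 = 6.1586
Sum of squared deviations: (+0.0314)² + (+0.0314)² + (−0.0786)² + (+0.0314)² + (+0.0314)² + (−0.0786)² + (+0.0314)² = 0.0173
Variance = 0.0173 / 6 = 0.0029
SE* = √0.0029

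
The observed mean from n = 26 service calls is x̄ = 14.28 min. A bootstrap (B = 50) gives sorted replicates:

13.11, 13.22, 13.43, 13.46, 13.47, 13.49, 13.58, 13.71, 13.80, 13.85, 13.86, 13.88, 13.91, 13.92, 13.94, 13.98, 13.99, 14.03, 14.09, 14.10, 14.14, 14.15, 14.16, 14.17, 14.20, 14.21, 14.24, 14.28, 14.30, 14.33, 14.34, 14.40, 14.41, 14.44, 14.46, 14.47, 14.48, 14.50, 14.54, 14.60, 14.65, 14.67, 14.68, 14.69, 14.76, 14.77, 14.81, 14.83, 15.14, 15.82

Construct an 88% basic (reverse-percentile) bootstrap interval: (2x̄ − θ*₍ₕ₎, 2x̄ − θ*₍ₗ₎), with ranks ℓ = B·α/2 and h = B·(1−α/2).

Percentile endpoints at ranks 3 and 47: θ*₍3₎ = 13.43, θ*₍47₎ = 14.81.
Basic interval reflects these around x̄:
  lower = 2 × 14.28 − 14.81 = 13.75
  upper = 2 × 14.28 − 13.43 = 15.13

(13.75, 15.13)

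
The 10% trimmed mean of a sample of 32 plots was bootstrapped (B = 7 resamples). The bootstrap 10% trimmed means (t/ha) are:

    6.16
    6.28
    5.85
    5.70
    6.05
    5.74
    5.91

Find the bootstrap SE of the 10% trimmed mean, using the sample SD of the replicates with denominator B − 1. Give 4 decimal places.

SE* = 0.2164

Bootstrap SE is the standard deviation of the 7 replicate 10% trimmed means.
Mean of replicates: (6.16 + 6.28 + 5.85 + 5.70 + 6.05 + 5.74 + 5.91) / 7 = 41.69000 / 7 = 5.95571
Sum of squared deviations: (+0.20429)² + (+0.32429)² + (−0.10571)² + (−0.25571)² + (+0.09429)² + (−0.21571)² + (−0.04571)² = 0.28097
Variance = 0.28097 / 6 = 0.04683
SE* = √0.04683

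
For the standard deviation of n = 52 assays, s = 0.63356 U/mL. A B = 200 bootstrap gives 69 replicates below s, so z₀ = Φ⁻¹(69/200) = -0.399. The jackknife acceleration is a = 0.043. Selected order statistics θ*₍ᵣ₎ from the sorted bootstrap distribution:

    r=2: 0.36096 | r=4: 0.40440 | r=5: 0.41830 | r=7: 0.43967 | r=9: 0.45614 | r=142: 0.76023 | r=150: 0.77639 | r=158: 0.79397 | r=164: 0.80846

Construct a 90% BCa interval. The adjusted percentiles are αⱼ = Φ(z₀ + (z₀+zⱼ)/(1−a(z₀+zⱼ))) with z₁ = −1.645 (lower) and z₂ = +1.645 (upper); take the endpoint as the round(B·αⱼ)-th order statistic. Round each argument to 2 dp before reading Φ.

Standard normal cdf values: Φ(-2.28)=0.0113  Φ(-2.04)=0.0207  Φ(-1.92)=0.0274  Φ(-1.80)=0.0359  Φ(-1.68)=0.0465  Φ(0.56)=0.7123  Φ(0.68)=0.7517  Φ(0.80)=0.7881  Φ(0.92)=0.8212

(0.36096, 0.80846)

Lower: z₀ + z₁ = -0.399 + (-1.645) = -2.044; 1 − a(z₀+z₁) = 1 − (0.043)(-2.044) = 1.0879; argument = -0.399 + (-2.044)/1.0879 = -2.2779 → -2.28.
α₁ = Φ(-2.28) = 0.0113; rank = round(200 × 0.0113) = 2; θ*₍2₎ = 0.36096.
Upper: z₀ + z₂ = 1.246; 1 − a(z₀+z₂) = 0.9464; argument = 0.9175 → 0.92; α₂ = 0.8212; rank = 164; θ*₍164₎ = 0.80846.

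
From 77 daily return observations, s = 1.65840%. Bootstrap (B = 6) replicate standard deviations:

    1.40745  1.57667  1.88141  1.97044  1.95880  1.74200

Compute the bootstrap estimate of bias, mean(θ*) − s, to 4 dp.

bias = +0.0977

mean(θ*) = (1.40745 + 1.57667 + 1.88141 + 1.97044 + 1.95880 + 1.74200) / 6 = 1.75613
bias = 1.75613 − 1.65840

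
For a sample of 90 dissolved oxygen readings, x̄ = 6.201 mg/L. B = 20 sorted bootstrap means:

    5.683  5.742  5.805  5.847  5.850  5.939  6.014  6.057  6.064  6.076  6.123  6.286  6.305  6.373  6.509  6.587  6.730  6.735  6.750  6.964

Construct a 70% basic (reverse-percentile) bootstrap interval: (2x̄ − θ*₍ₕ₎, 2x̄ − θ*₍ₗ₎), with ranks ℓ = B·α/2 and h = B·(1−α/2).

(5.672, 6.597)

Percentile endpoints at ranks 3 and 17: θ*₍3₎ = 5.805, θ*₍17₎ = 6.730.
Basic interval reflects these around x̄:
  lower = 2 × 6.201 − 6.730 = 5.672
  upper = 2 × 6.201 − 5.805 = 6.597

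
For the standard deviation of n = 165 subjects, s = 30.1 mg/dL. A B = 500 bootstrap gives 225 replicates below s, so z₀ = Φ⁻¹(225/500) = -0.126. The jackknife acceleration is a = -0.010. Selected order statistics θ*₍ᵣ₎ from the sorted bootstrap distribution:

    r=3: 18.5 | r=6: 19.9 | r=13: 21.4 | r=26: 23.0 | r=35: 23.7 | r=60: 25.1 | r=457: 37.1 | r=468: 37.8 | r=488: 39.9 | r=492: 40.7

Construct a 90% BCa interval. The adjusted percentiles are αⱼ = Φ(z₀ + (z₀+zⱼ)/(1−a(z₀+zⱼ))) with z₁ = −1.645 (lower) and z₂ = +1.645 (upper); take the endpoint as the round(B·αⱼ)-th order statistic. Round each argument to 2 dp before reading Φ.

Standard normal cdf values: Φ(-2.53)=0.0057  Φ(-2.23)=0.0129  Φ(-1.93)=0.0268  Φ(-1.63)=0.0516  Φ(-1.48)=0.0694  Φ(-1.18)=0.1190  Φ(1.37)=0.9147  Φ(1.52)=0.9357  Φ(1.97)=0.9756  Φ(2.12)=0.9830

(21.4, 37.1)

Lower: z₀ + z₁ = -0.126 + (-1.645) = -1.771; 1 − a(z₀+z₁) = 1 − (-0.010)(-1.771) = 0.9823; argument = -0.126 + (-1.771)/0.9823 = -1.9289 → -1.93.
α₁ = Φ(-1.93) = 0.0268; rank = round(500 × 0.0268) = 13; θ*₍13₎ = 21.4.
Upper: z₀ + z₂ = 1.519; 1 − a(z₀+z₂) = 1.0152; argument = 1.3703 → 1.37; α₂ = 0.9147; rank = 457; θ*₍457₎ = 37.1.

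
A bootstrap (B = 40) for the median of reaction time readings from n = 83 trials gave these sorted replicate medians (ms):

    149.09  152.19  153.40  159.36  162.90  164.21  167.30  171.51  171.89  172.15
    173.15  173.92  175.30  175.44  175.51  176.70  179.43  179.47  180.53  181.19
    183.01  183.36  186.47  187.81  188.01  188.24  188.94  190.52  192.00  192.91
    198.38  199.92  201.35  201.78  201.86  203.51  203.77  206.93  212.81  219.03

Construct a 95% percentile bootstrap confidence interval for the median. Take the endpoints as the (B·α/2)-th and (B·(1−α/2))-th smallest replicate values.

α = 0.05; lower rank = 40 × 0.025 = 1; upper rank = 40 × 0.975 = 39.
The 1st smallest replicate is 149.09; the 39th is 212.81.

(149.09, 212.81)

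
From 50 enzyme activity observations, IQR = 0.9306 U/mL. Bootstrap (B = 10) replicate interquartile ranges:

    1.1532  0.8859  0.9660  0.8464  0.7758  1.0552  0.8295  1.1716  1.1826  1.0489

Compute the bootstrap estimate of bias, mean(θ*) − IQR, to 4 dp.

bias = +0.0609

mean(θ*) = (1.1532 + 0.8859 + 0.9660 + 0.8464 + 0.7758 + 1.0552 + 0.8295 + 1.1716 + 1.1826 + 1.0489) / 10 = 0.99151
bias = 0.99151 − 0.9306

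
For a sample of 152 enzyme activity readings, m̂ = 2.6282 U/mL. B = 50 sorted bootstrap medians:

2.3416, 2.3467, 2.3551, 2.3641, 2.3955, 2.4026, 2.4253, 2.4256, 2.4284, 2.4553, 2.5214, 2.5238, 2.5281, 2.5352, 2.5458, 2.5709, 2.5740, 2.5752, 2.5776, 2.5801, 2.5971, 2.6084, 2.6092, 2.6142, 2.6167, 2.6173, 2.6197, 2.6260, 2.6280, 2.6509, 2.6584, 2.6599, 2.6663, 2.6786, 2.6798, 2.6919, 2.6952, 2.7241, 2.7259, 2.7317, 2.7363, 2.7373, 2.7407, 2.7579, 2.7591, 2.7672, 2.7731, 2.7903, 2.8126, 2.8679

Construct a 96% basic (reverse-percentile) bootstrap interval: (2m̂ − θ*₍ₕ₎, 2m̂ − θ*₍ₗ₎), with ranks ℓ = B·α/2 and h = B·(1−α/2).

Percentile endpoints at ranks 1 and 49: θ*₍1₎ = 2.3416, θ*₍49₎ = 2.8126.
Basic interval reflects these around m̂:
  lower = 2 × 2.6282 − 2.8126 = 2.4438
  upper = 2 × 2.6282 − 2.3416 = 2.9148

(2.4438, 2.9148)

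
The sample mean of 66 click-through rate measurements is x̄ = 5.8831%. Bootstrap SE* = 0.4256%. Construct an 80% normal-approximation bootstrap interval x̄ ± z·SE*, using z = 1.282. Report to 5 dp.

(5.33748, 6.42872)

Margin = 1.282 × 0.4256 = 0.545619
Interval: 5.8831 ± 0.545619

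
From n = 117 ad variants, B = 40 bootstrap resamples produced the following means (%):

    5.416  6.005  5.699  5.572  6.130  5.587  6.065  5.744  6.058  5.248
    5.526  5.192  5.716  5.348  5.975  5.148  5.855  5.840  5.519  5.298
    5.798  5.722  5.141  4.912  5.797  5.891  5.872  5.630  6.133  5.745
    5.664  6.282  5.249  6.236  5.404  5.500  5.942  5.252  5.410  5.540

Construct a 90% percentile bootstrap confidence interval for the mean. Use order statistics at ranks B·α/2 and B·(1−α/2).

(5.141, 6.133)

Sorted replicates: 4.912, 5.141, 5.148, 5.192, 5.248, 5.249, 5.252, 5.298, 5.348, 5.404, 5.410, 5.416, 5.500, 5.519, 5.526, 5.540, 5.572, 5.587, 5.630, 5.664, 5.699, 5.716, 5.722, 5.744, 5.745, 5.797, 5.798, 5.840, 5.855, 5.872, 5.891, 5.942, 5.975, 6.005, 6.058, 6.065, 6.130, 6.133, 6.236, 6.282
α = 0.10; lower rank = 40 × 0.050 = 2; upper rank = 40 × 0.950 = 38.
The 2nd smallest replicate is 5.141; the 38th is 6.133.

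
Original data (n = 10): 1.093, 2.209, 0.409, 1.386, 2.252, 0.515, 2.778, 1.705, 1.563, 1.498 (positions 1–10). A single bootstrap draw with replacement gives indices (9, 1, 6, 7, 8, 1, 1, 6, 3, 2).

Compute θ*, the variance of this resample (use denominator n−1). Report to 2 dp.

Resample values: 1.563, 1.093, 0.515, 2.778, 1.705, 1.093, 1.093, 0.515, 0.409, 2.209.
Mean = 1.2973; sum of squared deviations = 5.3988
s² = 5.3988 / 9 = 0.5999

θ* = 0.60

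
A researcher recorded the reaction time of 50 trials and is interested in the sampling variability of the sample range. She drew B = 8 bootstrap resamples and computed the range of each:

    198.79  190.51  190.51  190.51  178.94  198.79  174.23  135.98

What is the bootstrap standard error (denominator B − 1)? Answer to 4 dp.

Bootstrap SE is the standard deviation of the 8 replicate ranges.
Mean of replicates: (198.79 + 190.51 + 190.51 + 190.51 + 178.94 + 198.79 + 174.23 + 135.98) / 8 = 1458.26000 / 8 = 182.28250
Sum of squared deviations: (+16.50750)² + (+8.22750)² + (+8.22750)² + (+8.22750)² + (−3.34250)² + (+16.50750)² + (−8.05250)² + (−46.30250)² = 2968.00695
Variance = 2968.00695 / 7 = 424.00099
SE* = √424.00099

SE* = 20.5913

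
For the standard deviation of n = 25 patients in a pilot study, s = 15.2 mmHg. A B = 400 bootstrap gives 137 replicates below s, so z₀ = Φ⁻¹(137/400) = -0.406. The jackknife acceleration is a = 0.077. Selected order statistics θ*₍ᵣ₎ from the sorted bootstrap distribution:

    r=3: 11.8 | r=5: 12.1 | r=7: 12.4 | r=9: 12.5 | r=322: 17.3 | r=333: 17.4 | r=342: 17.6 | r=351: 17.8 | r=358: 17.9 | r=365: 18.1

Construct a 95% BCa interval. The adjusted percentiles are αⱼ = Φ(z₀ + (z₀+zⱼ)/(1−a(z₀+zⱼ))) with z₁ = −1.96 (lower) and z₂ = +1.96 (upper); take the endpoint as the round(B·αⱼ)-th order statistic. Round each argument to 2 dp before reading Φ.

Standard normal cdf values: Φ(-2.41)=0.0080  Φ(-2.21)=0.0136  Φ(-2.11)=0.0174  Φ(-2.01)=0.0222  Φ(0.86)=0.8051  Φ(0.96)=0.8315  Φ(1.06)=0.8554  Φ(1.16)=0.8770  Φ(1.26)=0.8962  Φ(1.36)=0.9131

(11.8, 18.1)

Lower: z₀ + z₁ = -0.406 + (-1.960) = -2.366; 1 − a(z₀+z₁) = 1 − (0.077)(-2.366) = 1.1822; argument = -0.406 + (-2.366)/1.1822 = -2.4074 → -2.41.
α₁ = Φ(-2.41) = 0.0080; rank = round(400 × 0.0080) = 3; θ*₍3₎ = 11.8.
Upper: z₀ + z₂ = 1.554; 1 − a(z₀+z₂) = 0.8803; argument = 1.3592 → 1.36; α₂ = 0.9131; rank = 365; θ*₍365₎ = 18.1.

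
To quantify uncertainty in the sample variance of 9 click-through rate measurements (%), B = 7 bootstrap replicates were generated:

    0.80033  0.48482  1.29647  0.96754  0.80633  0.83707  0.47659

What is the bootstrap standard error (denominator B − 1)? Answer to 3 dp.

SE* = 0.283

Bootstrap SE is the standard deviation of the 7 replicate variances.
Mean of replicates: (0.80033 + 0.48482 + 1.29647 + 0.96754 + 0.80633 + 0.83707 + 0.47659) / 7 = 5.669150 / 7 = 0.809879
Sum of squared deviations: (−0.009549)² + (−0.325059)² + (+0.486591)² + (+0.157661)² + (−0.003549)² + (+0.027191)² + (−0.333289)² = 0.479216
Variance = 0.479216 / 6 = 0.079869
SE* = √0.079869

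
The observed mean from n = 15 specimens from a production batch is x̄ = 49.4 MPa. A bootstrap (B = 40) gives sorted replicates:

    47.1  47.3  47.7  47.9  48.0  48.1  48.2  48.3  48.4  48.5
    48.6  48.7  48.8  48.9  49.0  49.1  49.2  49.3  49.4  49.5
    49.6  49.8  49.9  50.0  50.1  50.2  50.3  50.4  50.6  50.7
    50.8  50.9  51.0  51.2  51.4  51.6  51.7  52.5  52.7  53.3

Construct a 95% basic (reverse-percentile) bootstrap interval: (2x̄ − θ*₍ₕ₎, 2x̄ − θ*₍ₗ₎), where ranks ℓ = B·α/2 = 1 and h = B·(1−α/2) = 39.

(46.1, 51.7)

Percentile endpoints at ranks 1 and 39: θ*₍1₎ = 47.1, θ*₍39₎ = 52.7.
Basic interval reflects these around x̄:
  lower = 2 × 49.4 − 52.7 = 46.1
  upper = 2 × 49.4 − 47.1 = 51.7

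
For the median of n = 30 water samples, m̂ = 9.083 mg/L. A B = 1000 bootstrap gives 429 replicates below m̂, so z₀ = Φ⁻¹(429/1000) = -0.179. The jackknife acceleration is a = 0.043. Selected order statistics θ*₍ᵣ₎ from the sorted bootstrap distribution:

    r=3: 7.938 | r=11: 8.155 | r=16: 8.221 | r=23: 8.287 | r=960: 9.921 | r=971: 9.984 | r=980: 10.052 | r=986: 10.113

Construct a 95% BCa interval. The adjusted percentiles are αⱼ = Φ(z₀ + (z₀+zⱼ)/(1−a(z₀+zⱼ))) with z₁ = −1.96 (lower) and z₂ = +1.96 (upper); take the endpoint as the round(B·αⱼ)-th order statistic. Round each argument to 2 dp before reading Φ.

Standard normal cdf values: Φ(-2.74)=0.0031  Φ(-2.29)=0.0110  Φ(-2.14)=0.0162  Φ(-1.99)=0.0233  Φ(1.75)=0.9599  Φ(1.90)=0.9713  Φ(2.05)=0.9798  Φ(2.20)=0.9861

Lower: z₀ + z₁ = -0.179 + (-1.960) = -2.139; 1 − a(z₀+z₁) = 1 − (0.043)(-2.139) = 1.0920; argument = -0.179 + (-2.139)/1.0920 = -2.1378 → -2.14.
α₁ = Φ(-2.14) = 0.0162; rank = round(1000 × 0.0162) = 16; θ*₍16₎ = 8.221.
Upper: z₀ + z₂ = 1.781; 1 − a(z₀+z₂) = 0.9234; argument = 1.7497 → 1.75; α₂ = 0.9599; rank = 960; θ*₍960₎ = 9.921.

(8.221, 9.921)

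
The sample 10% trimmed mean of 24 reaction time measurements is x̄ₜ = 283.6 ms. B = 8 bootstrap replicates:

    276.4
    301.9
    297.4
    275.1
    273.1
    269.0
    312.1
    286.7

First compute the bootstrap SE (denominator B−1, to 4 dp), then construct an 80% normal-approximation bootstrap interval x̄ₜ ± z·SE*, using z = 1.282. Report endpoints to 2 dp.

(263.45, 303.75)

Mean of replicates = 286.4625; sum of squared deviations = 1729.1387; SE* = √(1729.1387/7) = 15.7169
Margin = 1.282 × 15.7169 = 20.149
Interval: 283.6 ± 20.149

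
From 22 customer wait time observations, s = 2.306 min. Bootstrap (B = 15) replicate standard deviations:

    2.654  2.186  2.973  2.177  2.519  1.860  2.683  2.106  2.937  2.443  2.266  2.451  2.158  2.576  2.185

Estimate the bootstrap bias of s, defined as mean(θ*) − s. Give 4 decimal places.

mean(θ*) = (2.654 + 2.186 + 2.973 + 2.177 + 2.519 + 1.860 + 2.683 + 2.106 + 2.937 + 2.443 + 2.266 + 2.451 + 2.158 + 2.576 + 2.185) / 15 = 2.41160
bias = 2.41160 − 2.306

bias = +0.1056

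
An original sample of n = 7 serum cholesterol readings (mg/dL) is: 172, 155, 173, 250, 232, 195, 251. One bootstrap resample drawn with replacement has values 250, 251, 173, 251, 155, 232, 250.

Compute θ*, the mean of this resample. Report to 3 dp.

θ* = 223.143

Mean = (250 + 251 + 173 + 251 + 155 + 232 + 250) / 7 = 1562.0 / 7 = 223.143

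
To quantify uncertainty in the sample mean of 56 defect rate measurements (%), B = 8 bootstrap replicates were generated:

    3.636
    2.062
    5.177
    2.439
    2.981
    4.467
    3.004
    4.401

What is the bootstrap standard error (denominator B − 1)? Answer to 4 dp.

SE* = 1.0878

Bootstrap SE is the standard deviation of the 8 replicate means.
Mean of replicates: (3.636 + 2.062 + 5.177 + 2.439 + 2.981 + 4.467 + 3.004 + 4.401) / 8 = 28.16700 / 8 = 3.52087
Sum of squared deviations: (+0.11513)² + (−1.45887)² + (+1.65612)² + (−1.08187)² + (−0.53987)² + (+0.94612)² + (−0.51687)² + (+0.88013)² = 8.28317
Variance = 8.28317 / 7 = 1.18331
SE* = √1.18331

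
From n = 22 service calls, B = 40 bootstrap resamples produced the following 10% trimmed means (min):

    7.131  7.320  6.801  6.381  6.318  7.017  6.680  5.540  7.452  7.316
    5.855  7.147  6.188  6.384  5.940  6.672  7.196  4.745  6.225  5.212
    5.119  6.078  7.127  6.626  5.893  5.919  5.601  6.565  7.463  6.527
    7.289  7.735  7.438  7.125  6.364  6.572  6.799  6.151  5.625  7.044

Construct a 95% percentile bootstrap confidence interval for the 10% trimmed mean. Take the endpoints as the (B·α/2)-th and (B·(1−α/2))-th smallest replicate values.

(4.745, 7.463)

Sorted replicates: 4.745, 5.119, 5.212, 5.540, 5.601, 5.625, 5.855, 5.893, 5.919, 5.940, 6.078, 6.151, 6.188, 6.225, 6.318, 6.364, 6.381, 6.384, 6.527, 6.565, 6.572, 6.626, 6.672, 6.680, 6.799, 6.801, 7.017, 7.044, 7.125, 7.127, 7.131, 7.147, 7.196, 7.289, 7.316, 7.320, 7.438, 7.452, 7.463, 7.735
α = 0.05; lower rank = 40 × 0.025 = 1; upper rank = 40 × 0.975 = 39.
The 1st smallest replicate is 4.745; the 39th is 7.463.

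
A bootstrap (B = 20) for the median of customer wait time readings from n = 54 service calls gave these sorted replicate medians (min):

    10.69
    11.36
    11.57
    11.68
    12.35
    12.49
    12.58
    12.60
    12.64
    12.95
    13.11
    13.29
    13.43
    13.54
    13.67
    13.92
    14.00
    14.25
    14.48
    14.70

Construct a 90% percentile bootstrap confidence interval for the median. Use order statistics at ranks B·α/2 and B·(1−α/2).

(10.69, 14.48)

α = 0.10; lower rank = 20 × 0.050 = 1; upper rank = 20 × 0.950 = 19.
The 1st smallest replicate is 10.69; the 19th is 14.48.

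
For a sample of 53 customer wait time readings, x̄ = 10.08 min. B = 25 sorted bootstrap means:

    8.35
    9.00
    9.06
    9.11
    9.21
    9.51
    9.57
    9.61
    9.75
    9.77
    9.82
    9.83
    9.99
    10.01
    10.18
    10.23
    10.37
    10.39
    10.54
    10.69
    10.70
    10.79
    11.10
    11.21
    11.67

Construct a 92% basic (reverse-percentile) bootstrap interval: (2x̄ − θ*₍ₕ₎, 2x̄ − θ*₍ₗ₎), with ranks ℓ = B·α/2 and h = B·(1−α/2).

Percentile endpoints at ranks 1 and 24: θ*₍1₎ = 8.35, θ*₍24₎ = 11.21.
Basic interval reflects these around x̄:
  lower = 2 × 10.08 − 11.21 = 8.95
  upper = 2 × 10.08 − 8.35 = 11.81

(8.95, 11.81)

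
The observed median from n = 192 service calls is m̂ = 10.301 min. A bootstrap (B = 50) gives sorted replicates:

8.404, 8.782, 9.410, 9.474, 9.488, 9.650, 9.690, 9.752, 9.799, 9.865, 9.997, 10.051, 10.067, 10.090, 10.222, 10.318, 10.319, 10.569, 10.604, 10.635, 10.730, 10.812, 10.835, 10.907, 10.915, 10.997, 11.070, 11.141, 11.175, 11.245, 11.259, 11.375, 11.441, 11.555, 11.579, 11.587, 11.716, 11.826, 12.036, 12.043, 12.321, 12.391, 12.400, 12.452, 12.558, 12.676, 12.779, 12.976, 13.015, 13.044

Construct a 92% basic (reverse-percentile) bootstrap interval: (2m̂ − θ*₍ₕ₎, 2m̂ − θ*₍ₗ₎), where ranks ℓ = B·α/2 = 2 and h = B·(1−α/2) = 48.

(7.626, 11.820)

Percentile endpoints at ranks 2 and 48: θ*₍2₎ = 8.782, θ*₍48₎ = 12.976.
Basic interval reflects these around m̂:
  lower = 2 × 10.301 − 12.976 = 7.626
  upper = 2 × 10.301 − 8.782 = 11.820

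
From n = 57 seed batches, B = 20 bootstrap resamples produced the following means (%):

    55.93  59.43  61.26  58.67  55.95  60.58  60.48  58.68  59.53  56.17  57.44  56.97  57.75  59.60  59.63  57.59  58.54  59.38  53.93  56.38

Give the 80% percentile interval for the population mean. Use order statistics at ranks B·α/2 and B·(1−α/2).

Sorted replicates: 53.93, 55.93, 55.95, 56.17, 56.38, 56.97, 57.44, 57.59, 57.75, 58.54, 58.67, 58.68, 59.38, 59.43, 59.53, 59.60, 59.63, 60.48, 60.58, 61.26
α = 0.20; lower rank = 20 × 0.100 = 2; upper rank = 20 × 0.900 = 18.
The 2nd smallest replicate is 55.93; the 18th is 60.48.

(55.93, 60.48)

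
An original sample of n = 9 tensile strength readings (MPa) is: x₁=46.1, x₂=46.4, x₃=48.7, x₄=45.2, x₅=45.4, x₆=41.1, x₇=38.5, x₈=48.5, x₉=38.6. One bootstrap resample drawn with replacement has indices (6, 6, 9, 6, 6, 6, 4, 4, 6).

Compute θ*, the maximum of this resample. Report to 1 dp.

Resample values: 41.1, 41.1, 38.6, 41.1, 41.1, 41.1, 45.2, 45.2, 41.1.
Maximum = 45.2

θ* = 45.2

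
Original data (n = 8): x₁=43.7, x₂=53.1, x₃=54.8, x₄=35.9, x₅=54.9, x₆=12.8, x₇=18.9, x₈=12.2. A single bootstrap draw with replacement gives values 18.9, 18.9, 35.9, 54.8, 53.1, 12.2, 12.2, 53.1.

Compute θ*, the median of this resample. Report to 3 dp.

θ* = 27.400

Sorted: 12.2, 12.2, 18.9, 18.9, 35.9, 53.1, 53.1, 54.8
Median = average of the two middle values = 27.400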